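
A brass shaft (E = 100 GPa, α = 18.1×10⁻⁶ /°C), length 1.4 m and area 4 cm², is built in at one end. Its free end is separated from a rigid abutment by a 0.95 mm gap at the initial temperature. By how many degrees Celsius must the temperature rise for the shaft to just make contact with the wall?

Contact occurs when the free expansion equals the gap: αΔT L = 0.95 mm.
So ΔT = g/(αL) = 0.95/(18.1×10⁻⁶ × 1400) = 37.49 °C.

ΔT ≈ 37.5 °C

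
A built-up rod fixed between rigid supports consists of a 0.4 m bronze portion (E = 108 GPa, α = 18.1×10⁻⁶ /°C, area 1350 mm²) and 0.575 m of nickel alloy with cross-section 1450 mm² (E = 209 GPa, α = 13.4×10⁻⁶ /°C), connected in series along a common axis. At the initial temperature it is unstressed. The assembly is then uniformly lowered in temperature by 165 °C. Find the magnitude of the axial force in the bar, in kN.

P ≈ 531 kN (tensile)

With the walls removed the bar would change length by δ_free = Σ αᵢΔT Lᵢ = 18.1×10⁻⁶×165×400 + 13.4×10⁻⁶×165×575 = 2.466 mm.
Since the ends are fixed, an axial force P builds up, equal in every segment, with P · Σ Lᵢ/(AᵢEᵢ) = δ_free.
The series flexibility is Σ Lᵢ/(AᵢEᵢ) = 400/(1350×108×10³) + 575/(1450×209×10³) = 4.641×10⁻⁶ mm/N.
So P = 2.466 / 4.641×10⁻⁶ = 531.4 kN, tensile.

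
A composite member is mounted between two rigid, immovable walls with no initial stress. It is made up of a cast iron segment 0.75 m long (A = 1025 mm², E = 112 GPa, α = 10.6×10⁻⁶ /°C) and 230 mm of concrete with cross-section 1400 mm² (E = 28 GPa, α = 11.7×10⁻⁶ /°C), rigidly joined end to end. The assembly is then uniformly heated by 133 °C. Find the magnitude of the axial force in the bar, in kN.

P ≈ 114 kN (compressive)

With the walls removed the bar would change length by δ_free = Σ αᵢΔT Lᵢ = 10.6×10⁻⁶×133×750 + 11.7×10⁻⁶×133×230 = 1.415 mm.
The rigid supports impose zero overall length change; the single axial force P common to all segments must satisfy P Σ Lᵢ/(AᵢEᵢ) = δ_free.
The series flexibility is Σ Lᵢ/(AᵢEᵢ) = 750/(1025×112×10³) + 230/(1400×28×10³) = 1.24×10⁻⁵ mm/N.
Hence P = δ_free / Σ(L/AE) = 1.415/1.24×10⁻⁵ = 114.1 kN (compressive).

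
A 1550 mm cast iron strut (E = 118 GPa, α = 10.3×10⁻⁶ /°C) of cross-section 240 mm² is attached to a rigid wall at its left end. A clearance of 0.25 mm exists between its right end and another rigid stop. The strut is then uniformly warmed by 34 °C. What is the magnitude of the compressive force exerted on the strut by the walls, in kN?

Unrestrained expansion: δ_free = αΔT L = 10.3×10⁻⁶ × 34 × 1550 = 0.5428 mm.
This exceeds the 0.25 mm gap, so the wall pushes back. The portion of expansion that must be recovered elastically is δ_free − gap = 0.5428 − 0.25 = 0.2928 mm.
So σ = E(δ_free − g)/L = 118×10³ × 0.2928/1550 = 22.29 MPa.
P = σA = 22.29 × 240 = 5.35 kN.

P ≈ 5.35 kN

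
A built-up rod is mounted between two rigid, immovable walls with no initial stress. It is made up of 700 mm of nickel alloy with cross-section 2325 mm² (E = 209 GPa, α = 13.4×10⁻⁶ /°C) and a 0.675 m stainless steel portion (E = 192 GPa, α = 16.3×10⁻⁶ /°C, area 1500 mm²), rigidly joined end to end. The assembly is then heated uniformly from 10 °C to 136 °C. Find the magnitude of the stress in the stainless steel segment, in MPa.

σ ≈ 452 MPa (compressive)

If the supports were absent, the total length change would be Σ αᵢΔT Lᵢ = 13.4×10⁻⁶×126×700 + 16.3×10⁻⁶×126×675 = 2.568 mm.
The rigid supports impose zero overall length change; the single axial force P common to all segments must satisfy P Σ Lᵢ/(AᵢEᵢ) = δ_free.
Σ Lᵢ/(AᵢEᵢ) = 700/(2325×209×10³) + 675/(1500×192×10³) = 3.784×10⁻⁶ mm/N.
Hence P = δ_free / Σ(L/AE) = 2.568/3.784×10⁻⁶ = 678.6 kN (compressive).
σ_{stainless steel} = P / A = 678600 / 1500 = 452.4 MPa.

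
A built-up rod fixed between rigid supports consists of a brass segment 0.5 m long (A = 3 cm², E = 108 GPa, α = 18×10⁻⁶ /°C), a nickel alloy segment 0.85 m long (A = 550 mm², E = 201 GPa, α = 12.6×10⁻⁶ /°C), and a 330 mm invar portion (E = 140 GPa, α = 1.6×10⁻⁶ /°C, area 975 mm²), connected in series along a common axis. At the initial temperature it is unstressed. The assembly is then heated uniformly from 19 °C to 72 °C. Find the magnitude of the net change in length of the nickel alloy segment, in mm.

With the walls removed the bar would change length by δ_free = Σ αᵢΔT Lᵢ = 18×10⁻⁶×53×500 + 12.6×10⁻⁶×53×850 + 1.6×10⁻⁶×53×330 = 1.073 mm.
The rigid supports impose zero overall length change; the single axial force P common to all segments must satisfy P Σ Lᵢ/(AᵢEᵢ) = δ_free.
The series flexibility is Σ Lᵢ/(AᵢEᵢ) = 500/(300×108×10³) + 850/(550×201×10³) + 330/(975×140×10³) = 2.554×10⁻⁵ mm/N.
Hence P = δ_free / Σ(L/AE) = 1.073/2.554×10⁻⁵ = 42 kN (compressive).
For the nickel alloy segment, free thermal change = 12.6×10⁻⁶×53×850 = 0.5676 mm and elastic change from P = 42000×850/(550×201×10³) = 0.3229 mm; these oppose, so the net change is 0.245 mm (segment lengthens).

|ΔL| ≈ 0.245 mm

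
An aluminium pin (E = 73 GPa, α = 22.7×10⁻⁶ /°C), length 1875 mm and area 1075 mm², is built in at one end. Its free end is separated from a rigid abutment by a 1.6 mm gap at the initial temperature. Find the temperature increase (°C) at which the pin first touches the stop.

ΔT ≈ 37.6 °C

Contact occurs when the free expansion equals the gap: αΔT L = 1.6 mm.
So ΔT = g/(αL) = 1.6/(22.7×10⁻⁶ × 1875) = 37.59 °C.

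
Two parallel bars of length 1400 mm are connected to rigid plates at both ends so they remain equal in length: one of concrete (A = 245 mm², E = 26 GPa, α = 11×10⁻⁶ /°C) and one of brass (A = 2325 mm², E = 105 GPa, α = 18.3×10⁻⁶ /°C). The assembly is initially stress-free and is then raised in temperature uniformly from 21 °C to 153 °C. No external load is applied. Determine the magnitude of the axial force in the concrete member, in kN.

The brass has the larger α, so on heating it would change length more than the concrete if both were free. The rigid plates force a common final length, so the brass is put into compression and the concrete into tension, with equal and opposite forces P (no external load).
Equating the net (thermal + elastic) strains gives |α₁ − α₂|·ΔT = P·[1/(A₁E₁) + 1/(A₂E₂)].
|α₁ − α₂|·ΔT = 7.3×10⁻⁶ × 132 = 0.0009636.
1/(A₁E₁) + 1/(A₂E₂) = 1/(245×26×10³) + 1/(2325×105×10³) = 1.611×10⁻⁷ N⁻¹.
P = 0.0009636 / 1.611×10⁻⁷ = 5982 N = 5.982 kN.

P ≈ 5.98 kN (tensile in the concrete)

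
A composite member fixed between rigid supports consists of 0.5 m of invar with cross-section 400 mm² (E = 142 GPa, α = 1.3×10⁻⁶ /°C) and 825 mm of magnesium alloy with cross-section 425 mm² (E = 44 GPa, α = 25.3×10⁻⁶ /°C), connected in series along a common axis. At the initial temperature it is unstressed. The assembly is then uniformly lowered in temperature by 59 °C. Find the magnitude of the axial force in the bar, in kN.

With the walls removed the bar would change length by δ_free = Σ αᵢΔT Lᵢ = 1.3×10⁻⁶×59×500 + 25.3×10⁻⁶×59×825 = 1.27 mm.
Since the ends are fixed, an axial force P builds up, equal in every segment, with P · Σ Lᵢ/(AᵢEᵢ) = δ_free.
Σ Lᵢ/(AᵢEᵢ) = 500/(400×142×10³) + 825/(425×44×10³) = 5.292×10⁻⁵ mm/N.
Hence P = δ_free / Σ(L/AE) = 1.27/5.292×10⁻⁵ = 24 kN (tensile).

P ≈ 24 kN (tensile)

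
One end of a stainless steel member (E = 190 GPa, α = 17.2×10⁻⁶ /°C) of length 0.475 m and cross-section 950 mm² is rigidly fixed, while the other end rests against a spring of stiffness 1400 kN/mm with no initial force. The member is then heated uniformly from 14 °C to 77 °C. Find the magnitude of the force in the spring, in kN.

If the spring were absent the member would lengthen by αΔT L = 17.2×10⁻⁶ × 63 × 475 = 0.5147 mm.
Let P be the compressive force at the spring. The member shortens elastically by PL/(AE) and the spring compresses by P/k; together these equal δ_free.
P [ L/(AE) + 1/k ] = δ_free → P [ 475/(950×190×10³) + 1/(1400×10³) ] = 0.5147.
P = 0.5147 / 3.346×10⁻⁶ = 153800 N.

P ≈ 154 kN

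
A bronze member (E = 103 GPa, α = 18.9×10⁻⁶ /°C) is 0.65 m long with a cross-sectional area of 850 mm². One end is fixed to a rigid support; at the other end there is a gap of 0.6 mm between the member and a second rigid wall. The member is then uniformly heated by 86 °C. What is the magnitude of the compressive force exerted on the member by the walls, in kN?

If the wall were absent the member would grow by αΔT L = 18.9×10⁻⁶ × 86 × 650 = 1.057 mm.
This exceeds the 0.6 mm gap, so the wall pushes back. The portion of expansion that must be recovered elastically is δ_free − gap = 1.057 − 0.6 = 0.4565 mm.
That suppressed elongation corresponds to σ = E·Δ/L = 103×10³ × 0.4565/650 = 72.34 MPa.
P = σA = 72.34 × 850 = 61.49 kN.

P ≈ 61.5 kN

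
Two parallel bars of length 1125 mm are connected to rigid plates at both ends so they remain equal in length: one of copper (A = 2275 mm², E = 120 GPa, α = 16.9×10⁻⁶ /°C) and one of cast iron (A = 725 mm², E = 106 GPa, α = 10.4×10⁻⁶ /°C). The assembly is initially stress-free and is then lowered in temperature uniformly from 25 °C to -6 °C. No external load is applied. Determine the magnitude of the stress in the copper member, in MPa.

Equilibrium of a rigid end plate with no external load gives equal and opposite internal forces ±P in the two members. Since α_{copper} > α_{cast iron}, cooling drives the copper into tension and the cast iron into compression.
Equating the net (thermal + elastic) strains gives |α₁ − α₂|·ΔT = P·[1/(A₁E₁) + 1/(A₂E₂)].
|α₁ − α₂|·ΔT = 6.5×10⁻⁶ × 31 = 0.0002015.
1/(A₁E₁) + 1/(A₂E₂) = 1/(2275×120×10³) + 1/(725×106×10³) = 1.668×10⁻⁸ N⁻¹.
P = 0.0002015 / 1.668×10⁻⁸ = 12080 N = 12.08 kN.
σ_{copper} = P/A₁ = 12080/2275 = 5.312 MPa, tensile.

σ ≈ 5.31 MPa (tensile)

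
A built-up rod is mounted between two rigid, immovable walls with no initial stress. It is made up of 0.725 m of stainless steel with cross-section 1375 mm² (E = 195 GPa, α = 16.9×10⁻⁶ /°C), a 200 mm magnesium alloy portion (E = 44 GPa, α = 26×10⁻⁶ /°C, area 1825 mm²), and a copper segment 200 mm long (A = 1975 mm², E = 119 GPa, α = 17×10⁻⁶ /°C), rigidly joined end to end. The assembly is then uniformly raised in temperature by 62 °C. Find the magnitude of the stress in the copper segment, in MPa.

σ ≈ 108 MPa (compressive)

Free thermal expansion of the whole bar: Σ αᵢΔT Lᵢ = 16.9×10⁻⁶×62×725 + 26×10⁻⁶×62×200 + 17×10⁻⁶×62×200 = 1.293 mm.
The rigid supports impose zero overall length change; the single axial force P common to all segments must satisfy P Σ Lᵢ/(AᵢEᵢ) = δ_free.
Σ Lᵢ/(AᵢEᵢ) = 725/(1375×195×10³) + 200/(1825×44×10³) + 200/(1975×119×10³) = 6.046×10⁻⁶ mm/N.
So P = 1.293 / 6.046×10⁻⁶ = 213.9 kN, compressive.
σ_{copper} = P / A = 213900 / 1975 = 108.3 MPa.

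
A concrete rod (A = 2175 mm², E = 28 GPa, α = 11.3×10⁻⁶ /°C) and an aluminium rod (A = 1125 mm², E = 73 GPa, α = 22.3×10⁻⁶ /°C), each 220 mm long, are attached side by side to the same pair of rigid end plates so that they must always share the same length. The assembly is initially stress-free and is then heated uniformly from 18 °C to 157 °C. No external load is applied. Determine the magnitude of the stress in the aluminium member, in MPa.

σ ≈ 47.5 MPa (compressive)

The aluminium has the larger α, so on heating it would change length more than the concrete if both were free. The rigid plates force a common final length, so the aluminium is put into compression and the concrete into tension, with equal and opposite forces P (no external load).
Equating the net (thermal + elastic) strains gives |α₁ − α₂|·ΔT = P·[1/(A₁E₁) + 1/(A₂E₂)].
|α₁ − α₂|·ΔT = 11×10⁻⁶ × 139 = 0.001529.
1/(A₁E₁) + 1/(A₂E₂) = 1/(2175×28×10³) + 1/(1125×73×10³) = 2.86×10⁻⁸ N⁻¹.
So P = 0.001529 / 2.86×10⁻⁸ = 53.47 kN.
σ_{aluminium} = P/A₂ = 53470/1125 = 47.53 MPa, compressive.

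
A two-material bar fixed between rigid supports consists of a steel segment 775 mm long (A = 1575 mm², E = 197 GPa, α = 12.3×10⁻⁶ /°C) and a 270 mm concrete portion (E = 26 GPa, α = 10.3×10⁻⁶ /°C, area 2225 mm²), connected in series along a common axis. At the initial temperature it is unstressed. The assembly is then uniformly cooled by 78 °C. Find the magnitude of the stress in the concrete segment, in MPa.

σ ≈ 60.2 MPa (tensile)

If the supports were absent, the total length change would be Σ αᵢΔT Lᵢ = 12.3×10⁻⁶×78×775 + 10.3×10⁻⁶×78×270 = 0.9605 mm.
The walls prevent any net length change, so an axial force P (same in every segment) develops. Compatibility: P · Σ Lᵢ/(AᵢEᵢ) = δ_free.
Σ Lᵢ/(AᵢEᵢ) = 775/(1575×197×10³) + 270/(2225×26×10³) = 7.165×10⁻⁶ mm/N.
So P = 0.9605 / 7.165×10⁻⁶ = 134 kN, tensile.
σ_{concrete} = P / A = 134000 / 2225 = 60.25 MPa.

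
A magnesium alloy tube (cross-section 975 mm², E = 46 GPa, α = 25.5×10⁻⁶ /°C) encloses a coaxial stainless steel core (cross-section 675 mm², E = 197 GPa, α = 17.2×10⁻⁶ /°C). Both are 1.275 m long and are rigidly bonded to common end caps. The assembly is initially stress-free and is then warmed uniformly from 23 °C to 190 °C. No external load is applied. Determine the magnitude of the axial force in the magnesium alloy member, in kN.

P ≈ 46.5 kN (compressive in the magnesium alloy)

Equilibrium of a rigid end plate with no external load gives equal and opposite internal forces ±P in the two members. Since α_{magnesium alloy} > α_{stainless steel}, heating drives the magnesium alloy into compression and the stainless steel into tension.
Setting the final lengths equal and cancelling L: (α₁ − α₂)ΔT = P/(A₁E₁) + P/(A₂E₂).
|α₁ − α₂|·ΔT = 8.3×10⁻⁶ × 167 = 0.001386.
1/(A₁E₁) + 1/(A₂E₂) = 1/(975×46×10³) + 1/(675×197×10³) = 2.982×10⁻⁸ N⁻¹.
So P = 0.001386 / 2.982×10⁻⁸ = 46.49 kN.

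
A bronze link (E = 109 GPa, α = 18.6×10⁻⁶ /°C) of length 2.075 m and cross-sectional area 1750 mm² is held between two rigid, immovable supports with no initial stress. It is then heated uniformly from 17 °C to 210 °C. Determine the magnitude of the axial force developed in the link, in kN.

P ≈ 685 kN (compressive)

The ends cannot move, so σ = EαΔT = 109×10³ × 18.6×10⁻⁶ × 193 = 391.3 MPa.
P = AEαΔT = 1750 × 109×10³ × 18.6×10⁻⁶ × 193 = 684.8 kN (compressive).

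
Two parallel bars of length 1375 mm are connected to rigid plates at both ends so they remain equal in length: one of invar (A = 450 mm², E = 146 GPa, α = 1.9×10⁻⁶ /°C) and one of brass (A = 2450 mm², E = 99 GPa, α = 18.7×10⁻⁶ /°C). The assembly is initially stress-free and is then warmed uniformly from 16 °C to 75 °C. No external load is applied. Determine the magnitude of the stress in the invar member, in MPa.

σ ≈ 114 MPa (tensile)

Both members must finish at the same length. With the larger α, the brass tends to over-expand; the plates restrain it, putting the brass in compression and the invar in tension. With no external load the two internal forces are equal and opposite, magnitude P.
Equating the net (thermal + elastic) strains gives |α₁ − α₂|·ΔT = P·[1/(A₁E₁) + 1/(A₂E₂)].
|α₁ − α₂|·ΔT = 16.8×10⁻⁶ × 59 = 0.0009912.
1/(A₁E₁) + 1/(A₂E₂) = 1/(450×146×10³) + 1/(2450×99×10³) = 1.934×10⁻⁸ N⁻¹.
So P = 0.0009912 / 1.934×10⁻⁸ = 51.24 kN.
σ_{invar} = P/A₁ = 51240/450 = 113.9 MPa, tensile.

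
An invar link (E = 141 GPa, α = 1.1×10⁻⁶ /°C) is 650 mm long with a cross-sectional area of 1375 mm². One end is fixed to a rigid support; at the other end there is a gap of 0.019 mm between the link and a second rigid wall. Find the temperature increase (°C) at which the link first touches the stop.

Contact occurs when the free expansion equals the gap: αΔT L = 0.019 mm.
ΔT = 0.019 / (1.1×10⁻⁶ × 650) = 26.57 °C.

ΔT ≈ 26.6 °C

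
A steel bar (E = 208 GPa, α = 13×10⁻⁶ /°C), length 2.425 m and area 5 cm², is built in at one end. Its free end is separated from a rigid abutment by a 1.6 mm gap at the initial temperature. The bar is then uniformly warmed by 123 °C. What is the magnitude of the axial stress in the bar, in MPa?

σ ≈ 195 MPa (compressive)

If the wall were absent the bar would grow by αΔT L = 13×10⁻⁶ × 123 × 2425 = 3.878 mm.
This exceeds the 1.6 mm gap, so the wall pushes back. The portion of expansion that must be recovered elastically is δ_free − gap = 3.878 − 1.6 = 2.278 mm.
Compatibility: PL/(AE) = 2.278 mm, so σ = P/A = E × (2.278/2425) = 195.4 MPa.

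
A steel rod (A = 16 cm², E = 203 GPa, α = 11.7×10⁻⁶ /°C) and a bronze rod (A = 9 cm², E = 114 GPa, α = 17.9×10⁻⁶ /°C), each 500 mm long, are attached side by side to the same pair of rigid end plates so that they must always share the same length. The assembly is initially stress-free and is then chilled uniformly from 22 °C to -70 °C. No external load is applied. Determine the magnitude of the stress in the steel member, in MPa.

σ ≈ 27.8 MPa (compressive)

Equilibrium of a rigid end plate with no external load gives equal and opposite internal forces ±P in the two members. Since α_{bronze} > α_{steel}, cooling drives the bronze into tension and the steel into compression.
Compatibility of the two members (thermal + elastic change equal): (α₁ − α₂)ΔT = P·[1/(A₁E₁) + 1/(A₂E₂)].
|α₁ − α₂|·ΔT = 6.2×10⁻⁶ × 92 = 0.0005704.
1/(A₁E₁) + 1/(A₂E₂) = 1/(1600×203×10³) + 1/(900×114×10³) = 1.283×10⁻⁸ N⁻¹.
P = 0.0005704 / 1.283×10⁻⁸ = 44470 N = 44.47 kN.
σ_{steel} = P/A₁ = 44470/1600 = 27.8 MPa, compressive.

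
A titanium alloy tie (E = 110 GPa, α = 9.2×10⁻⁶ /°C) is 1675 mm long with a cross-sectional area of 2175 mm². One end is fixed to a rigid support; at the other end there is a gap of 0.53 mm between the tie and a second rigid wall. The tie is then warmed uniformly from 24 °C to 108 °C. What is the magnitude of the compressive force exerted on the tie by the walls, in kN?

P ≈ 109 kN

Free thermal elongation = αΔT L = 9.2×10⁻⁶ × 84 × 1675 = 1.294 mm.
This exceeds the 0.53 mm gap, so the wall pushes back. The portion of expansion that must be recovered elastically is δ_free − gap = 1.294 − 0.53 = 0.7644 mm.
That suppressed elongation corresponds to σ = E·Δ/L = 110×10³ × 0.7644/1675 = 50.2 MPa.
Force on the wall = σA = 50.2 × 2175 mm² = 109.2 kN.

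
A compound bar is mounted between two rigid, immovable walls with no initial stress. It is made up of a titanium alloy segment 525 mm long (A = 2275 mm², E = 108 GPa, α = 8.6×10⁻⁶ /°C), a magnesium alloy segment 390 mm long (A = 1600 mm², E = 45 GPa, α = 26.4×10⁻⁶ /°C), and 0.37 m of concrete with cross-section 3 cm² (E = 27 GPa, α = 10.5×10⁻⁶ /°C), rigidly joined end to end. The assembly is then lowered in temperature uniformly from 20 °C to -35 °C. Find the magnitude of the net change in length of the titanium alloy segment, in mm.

|ΔL| ≈ 0.207 mm

With the walls removed the bar would change length by δ_free = Σ αᵢΔT Lᵢ = 8.6×10⁻⁶×55×525 + 26.4×10⁻⁶×55×390 + 10.5×10⁻⁶×55×370 = 1.028 mm.
The walls prevent any net length change, so an axial force P (same in every segment) develops. Compatibility: P · Σ Lᵢ/(AᵢEᵢ) = δ_free.
The series flexibility is Σ Lᵢ/(AᵢEᵢ) = 525/(2275×108×10³) + 390/(1600×45×10³) + 370/(300×27×10³) = 5.323×10⁻⁵ mm/N.
So P = 1.028 / 5.323×10⁻⁵ = 19.32 kN, tensile.
For the titanium alloy segment, free thermal change = 8.6×10⁻⁶×55×525 = 0.2483 mm and elastic change from P = 19320×525/(2275×108×10³) = 0.04128 mm; these oppose, so the net change is 0.207 mm (segment shortens).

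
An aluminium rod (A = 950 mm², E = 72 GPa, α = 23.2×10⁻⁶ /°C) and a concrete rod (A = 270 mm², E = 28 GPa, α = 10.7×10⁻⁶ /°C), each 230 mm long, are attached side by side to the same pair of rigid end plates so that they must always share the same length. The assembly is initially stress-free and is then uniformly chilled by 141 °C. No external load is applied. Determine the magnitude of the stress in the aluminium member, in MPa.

σ ≈ 12.6 MPa (tensile)

Both members must finish at the same length. With the larger α, the aluminium tends to over-contract; the plates restrain it, putting the aluminium in tension and the concrete in compression. With no external load the two internal forces are equal and opposite, magnitude P.
Equating the net (thermal + elastic) strains gives |α₁ − α₂|·ΔT = P·[1/(A₁E₁) + 1/(A₂E₂)].
|α₁ − α₂|·ΔT = 12.5×10⁻⁶ × 141 = 0.001762.
1/(A₁E₁) + 1/(A₂E₂) = 1/(950×72×10³) + 1/(270×28×10³) = 1.469×10⁻⁷ N⁻¹.
So P = 0.001762 / 1.469×10⁻⁷ = 12 kN.
σ_{aluminium} = P/A₁ = 12000/950 = 12.63 MPa, tensile.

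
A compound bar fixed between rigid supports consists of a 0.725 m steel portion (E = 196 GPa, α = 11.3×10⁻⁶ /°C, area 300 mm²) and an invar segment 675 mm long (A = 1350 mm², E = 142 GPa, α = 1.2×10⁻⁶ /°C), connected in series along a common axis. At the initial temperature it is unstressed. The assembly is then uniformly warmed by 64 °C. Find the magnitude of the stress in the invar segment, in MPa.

Free thermal expansion of the whole bar: Σ αᵢΔT Lᵢ = 11.3×10⁻⁶×64×725 + 1.2×10⁻⁶×64×675 = 0.5762 mm.
Since the ends are fixed, an axial force P builds up, equal in every segment, with P · Σ Lᵢ/(AᵢEᵢ) = δ_free.
Σ Lᵢ/(AᵢEᵢ) = 725/(300×196×10³) + 675/(1350×142×10³) = 1.585×10⁻⁵ mm/N.
So P = 0.5762 / 1.585×10⁻⁵ = 36.35 kN, compressive.
σ_{invar} = P / A = 36350 / 1350 = 26.92 MPa.

σ ≈ 26.9 MPa (compressive)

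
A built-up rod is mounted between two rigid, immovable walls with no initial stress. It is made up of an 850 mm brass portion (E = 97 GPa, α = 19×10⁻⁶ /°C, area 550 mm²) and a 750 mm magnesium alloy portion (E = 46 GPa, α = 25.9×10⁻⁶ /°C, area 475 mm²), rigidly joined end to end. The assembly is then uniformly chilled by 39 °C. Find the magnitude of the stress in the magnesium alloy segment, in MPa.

Free thermal contraction of the whole bar: Σ αᵢΔT Lᵢ = 19×10⁻⁶×39×850 + 25.9×10⁻⁶×39×750 = 1.387 mm.
The rigid supports impose zero overall length change; the single axial force P common to all segments must satisfy P Σ Lᵢ/(AᵢEᵢ) = δ_free.
Σ Lᵢ/(AᵢEᵢ) = 850/(550×97×10³) + 750/(475×46×10³) = 5.026×10⁻⁵ mm/N.
P = 1.387 / 5.026×10⁻⁵ = 27610 N = 27.61 kN, tensile.
σ_{magnesium alloy} = P / A = 27610 / 475 = 58.12 MPa.

σ ≈ 58.1 MPa (tensile)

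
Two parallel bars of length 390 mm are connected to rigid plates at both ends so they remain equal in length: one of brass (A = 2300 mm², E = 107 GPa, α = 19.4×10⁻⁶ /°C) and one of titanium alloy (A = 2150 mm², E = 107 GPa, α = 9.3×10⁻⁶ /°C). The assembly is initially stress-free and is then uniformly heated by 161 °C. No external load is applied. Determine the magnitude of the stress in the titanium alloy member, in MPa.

σ ≈ 89.9 MPa (tensile)

The brass has the larger α, so on heating it would change length more than the titanium alloy if both were free. The rigid plates force a common final length, so the brass is put into compression and the titanium alloy into tension, with equal and opposite forces P (no external load).
Equating the net (thermal + elastic) strains gives |α₁ − α₂|·ΔT = P·[1/(A₁E₁) + 1/(A₂E₂)].
|α₁ − α₂|·ΔT = 10.1×10⁻⁶ × 161 = 0.001626.
1/(A₁E₁) + 1/(A₂E₂) = 1/(2300×107×10³) + 1/(2150×107×10³) = 8.41×10⁻⁹ N⁻¹.
P = 0.001626 / 8.41×10⁻⁹ = 193300 N = 193.3 kN.
σ_{titanium alloy} = P/A₂ = 193300/2150 = 89.93 MPa, tensile.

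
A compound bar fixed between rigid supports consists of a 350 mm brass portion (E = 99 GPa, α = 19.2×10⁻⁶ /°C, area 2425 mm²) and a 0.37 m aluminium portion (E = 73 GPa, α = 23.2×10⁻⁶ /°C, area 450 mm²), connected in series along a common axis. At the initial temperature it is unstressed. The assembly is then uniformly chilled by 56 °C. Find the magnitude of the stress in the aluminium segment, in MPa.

σ ≈ 150 MPa (tensile)

With the walls removed the bar would change length by δ_free = Σ αᵢΔT Lᵢ = 19.2×10⁻⁶×56×350 + 23.2×10⁻⁶×56×370 = 0.857 mm.
The walls prevent any net length change, so an axial force P (same in every segment) develops. Compatibility: P · Σ Lᵢ/(AᵢEᵢ) = δ_free.
The series flexibility is Σ Lᵢ/(AᵢEᵢ) = 350/(2425×99×10³) + 370/(450×73×10³) = 1.272×10⁻⁵ mm/N.
P = 0.857 / 1.272×10⁻⁵ = 67370 N = 67.37 kN, tensile.
σ_{aluminium} = P / A = 67370 / 450 = 149.7 MPa.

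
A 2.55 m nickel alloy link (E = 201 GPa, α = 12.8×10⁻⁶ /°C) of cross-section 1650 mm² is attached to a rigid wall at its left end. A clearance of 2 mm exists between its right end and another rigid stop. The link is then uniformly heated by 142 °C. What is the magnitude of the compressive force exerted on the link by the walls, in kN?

P ≈ 343 kN

Unrestrained expansion: δ_free = αΔT L = 12.8×10⁻⁶ × 142 × 2550 = 4.635 mm.
This exceeds the 2 mm gap, so the wall pushes back. The portion of expansion that must be recovered elastically is δ_free − gap = 4.635 − 2 = 2.635 mm.
So σ = E(δ_free − g)/L = 201×10³ × 2.635/2550 = 207.7 MPa.
P = σA = 207.7 × 1650 = 342.7 kN.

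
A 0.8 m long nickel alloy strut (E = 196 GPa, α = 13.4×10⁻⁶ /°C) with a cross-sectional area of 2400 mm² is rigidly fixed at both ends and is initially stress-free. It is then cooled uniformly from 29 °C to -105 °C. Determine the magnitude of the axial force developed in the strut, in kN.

P ≈ 845 kN (tensile)

With zero net strain, σ = E·αΔT = 196 GPa × 13.4×10⁻⁶ × 134 = 351.9 MPa.
Axial force P = σA = 351.9 × 2400 = 844700 N = 844.7 kN, tensile.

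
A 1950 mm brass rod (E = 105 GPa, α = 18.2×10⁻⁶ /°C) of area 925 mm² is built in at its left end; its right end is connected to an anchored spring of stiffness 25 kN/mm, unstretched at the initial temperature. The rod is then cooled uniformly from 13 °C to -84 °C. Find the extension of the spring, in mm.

If the spring were absent the rod would shorten by αΔT L = 18.2×10⁻⁶ × 97 × 1950 = 3.443 mm.
Let P be the tensile force in the spring. The rod extends elastically by PL/(AE) and the spring stretches by P/k; together these equal δ_free.
P [ L/(AE) + 1/k ] = δ_free → P [ 1950/(925×105×10³) + 1/(25×10³) ] = 3.443.
P = 3.443 / 6.008×10⁻⁵ = 57300 N.
Spring extension = P/k = 57300/(25×10³) = 2.292 mm.

δ ≈ 2.29 mm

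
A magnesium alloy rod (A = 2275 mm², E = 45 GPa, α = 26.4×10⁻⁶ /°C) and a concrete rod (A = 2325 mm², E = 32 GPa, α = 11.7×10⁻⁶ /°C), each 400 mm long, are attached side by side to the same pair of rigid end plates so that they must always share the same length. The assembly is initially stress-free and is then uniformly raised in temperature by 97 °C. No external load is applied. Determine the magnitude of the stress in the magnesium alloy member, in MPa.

σ ≈ 27 MPa (compressive)

Equilibrium of a rigid end plate with no external load gives equal and opposite internal forces ±P in the two members. Since α_{magnesium alloy} > α_{concrete}, heating drives the magnesium alloy into compression and the concrete into tension.
Equating the net (thermal + elastic) strains gives |α₁ − α₂|·ΔT = P·[1/(A₁E₁) + 1/(A₂E₂)].
|α₁ − α₂|·ΔT = 14.7×10⁻⁶ × 97 = 0.001426.
1/(A₁E₁) + 1/(A₂E₂) = 1/(2275×45×10³) + 1/(2325×32×10³) = 2.321×10⁻⁸ N⁻¹.
So P = 0.001426 / 2.321×10⁻⁸ = 61.44 kN.
σ_{magnesium alloy} = P/A₁ = 61440/2275 = 27.01 MPa, compressive.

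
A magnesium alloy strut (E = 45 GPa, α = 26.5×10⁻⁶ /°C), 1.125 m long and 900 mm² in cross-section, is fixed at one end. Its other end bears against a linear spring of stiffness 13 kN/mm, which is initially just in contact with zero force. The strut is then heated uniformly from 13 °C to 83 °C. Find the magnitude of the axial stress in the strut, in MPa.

σ ≈ 22.1 MPa (compressive)

Free thermal expansion: δ_free = αΔT L = 26.5×10⁻⁶ × 70 × 1125 = 2.087 mm.
With a force P in the spring, the elastic change of the strut is PL/(AE) and that of the spring is P/k; compatibility requires their sum to equal δ_free.
So P = δ_free / [L/(AE) + 1/k] = 2.087 / [ 1125/(900×45×10³) + 1/(13×10³) ].
P = 2.087 / 0.0001047 = 19930 N.
σ = P/A = 19930/900 = 22.15 MPa.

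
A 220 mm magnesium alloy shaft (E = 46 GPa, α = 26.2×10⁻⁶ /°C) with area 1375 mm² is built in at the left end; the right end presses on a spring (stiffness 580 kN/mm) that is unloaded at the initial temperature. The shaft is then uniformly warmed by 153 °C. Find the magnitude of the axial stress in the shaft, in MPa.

The unrestrained thermal change is αΔT L = 26.2×10⁻⁶ × 153 × 220 = 0.8819 mm.
With a force P in the spring, the elastic change of the shaft is PL/(AE) and that of the spring is P/k; compatibility requires their sum to equal δ_free.
So P = δ_free / [L/(AE) + 1/k] = 0.8819 / [ 220/(1375×46×10³) + 1/(580×10³) ].
P = 0.8819 / 5.202×10⁻⁶ = 169500 N.
σ = P/A = 169500/1375 = 123.3 MPa.

σ ≈ 123 MPa (compressive)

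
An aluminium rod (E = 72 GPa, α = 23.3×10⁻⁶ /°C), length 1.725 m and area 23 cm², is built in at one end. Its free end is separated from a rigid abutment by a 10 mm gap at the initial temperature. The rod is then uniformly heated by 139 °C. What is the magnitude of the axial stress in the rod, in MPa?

If the wall were absent the rod would grow by αΔT L = 23.3×10⁻⁶ × 139 × 1725 = 5.587 mm.
Since δ_free = 5.59 mm is less than the 10 mm gap, the rod never touches the wall. No axial force develops.

σ ≈ 0 MPa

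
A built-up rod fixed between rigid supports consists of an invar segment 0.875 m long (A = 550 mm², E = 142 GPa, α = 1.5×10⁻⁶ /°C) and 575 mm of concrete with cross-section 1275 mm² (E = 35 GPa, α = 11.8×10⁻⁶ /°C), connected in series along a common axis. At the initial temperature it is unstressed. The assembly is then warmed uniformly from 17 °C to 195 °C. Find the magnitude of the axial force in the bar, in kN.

P ≈ 59.8 kN (compressive)

With the walls removed the bar would change length by δ_free = Σ αᵢΔT Lᵢ = 1.5×10⁻⁶×178×875 + 11.8×10⁻⁶×178×575 = 1.441 mm.
The walls prevent any net length change, so an axial force P (same in every segment) develops. Compatibility: P · Σ Lᵢ/(AᵢEᵢ) = δ_free.
Σ Lᵢ/(AᵢEᵢ) = 875/(550×142×10³) + 575/(1275×35×10³) = 2.409×10⁻⁵ mm/N.
Hence P = δ_free / Σ(L/AE) = 1.441/2.409×10⁻⁵ = 59.84 kN (compressive).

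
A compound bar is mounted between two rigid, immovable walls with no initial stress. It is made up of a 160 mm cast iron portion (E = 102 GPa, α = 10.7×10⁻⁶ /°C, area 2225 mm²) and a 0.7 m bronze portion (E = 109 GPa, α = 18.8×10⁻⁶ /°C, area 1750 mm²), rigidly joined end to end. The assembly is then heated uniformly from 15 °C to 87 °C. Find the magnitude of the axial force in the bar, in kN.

P ≈ 245 kN (compressive)

With the walls removed the bar would change length by δ_free = Σ αᵢΔT Lᵢ = 10.7×10⁻⁶×72×160 + 18.8×10⁻⁶×72×700 = 1.071 mm.
The rigid supports impose zero overall length change; the single axial force P common to all segments must satisfy P Σ Lᵢ/(AᵢEᵢ) = δ_free.
Σ Lᵢ/(AᵢEᵢ) = 160/(2225×102×10³) + 700/(1750×109×10³) = 4.375×10⁻⁶ mm/N.
Hence P = δ_free / Σ(L/AE) = 1.071/4.375×10⁻⁶ = 244.8 kN (compressive).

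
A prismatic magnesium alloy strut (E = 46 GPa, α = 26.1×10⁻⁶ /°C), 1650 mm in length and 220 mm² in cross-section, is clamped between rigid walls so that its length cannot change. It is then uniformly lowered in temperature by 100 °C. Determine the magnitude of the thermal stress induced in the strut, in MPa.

With length fixed, the mechanical strain must cancel the thermal strain αΔT = 26.1×10⁻⁶ × 100 = 2610×10⁻⁶.
The stress required to suppress this strain is σ = Eε = 46×10³ × 2610×10⁻⁶ = 120.1 MPa, tensile since the strut is trying to contract.

σ ≈ 120 MPa (tensile)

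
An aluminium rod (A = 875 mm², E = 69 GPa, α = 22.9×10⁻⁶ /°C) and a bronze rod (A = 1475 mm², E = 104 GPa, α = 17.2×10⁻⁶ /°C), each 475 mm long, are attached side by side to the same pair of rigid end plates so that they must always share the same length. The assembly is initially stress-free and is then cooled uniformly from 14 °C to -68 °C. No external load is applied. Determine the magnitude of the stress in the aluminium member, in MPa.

σ ≈ 23.1 MPa (tensile)

Both members must finish at the same length. With the larger α, the aluminium tends to over-contract; the plates restrain it, putting the aluminium in tension and the bronze in compression. With no external load the two internal forces are equal and opposite, magnitude P.
Setting the final lengths equal and cancelling L: (α₁ − α₂)ΔT = P/(A₁E₁) + P/(A₂E₂).
|α₁ − α₂|·ΔT = 5.7×10⁻⁶ × 82 = 0.0004674.
1/(A₁E₁) + 1/(A₂E₂) = 1/(875×69×10³) + 1/(1475×104×10³) = 2.308×10⁻⁸ N⁻¹.
So P = 0.0004674 / 2.308×10⁻⁸ = 20.25 kN.
σ_{aluminium} = P/A₁ = 20250/875 = 23.14 MPa, tensile.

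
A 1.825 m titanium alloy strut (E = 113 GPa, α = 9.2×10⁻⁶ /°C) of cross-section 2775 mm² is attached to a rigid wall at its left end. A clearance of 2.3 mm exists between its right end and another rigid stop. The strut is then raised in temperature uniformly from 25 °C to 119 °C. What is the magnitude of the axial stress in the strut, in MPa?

σ ≈ 0 MPa

If the wall were absent the strut would grow by αΔT L = 9.2×10⁻⁶ × 94 × 1825 = 1.578 mm.
Since δ_free = 1.58 mm is less than the 2.3 mm gap, the strut never touches the wall. No axial force develops.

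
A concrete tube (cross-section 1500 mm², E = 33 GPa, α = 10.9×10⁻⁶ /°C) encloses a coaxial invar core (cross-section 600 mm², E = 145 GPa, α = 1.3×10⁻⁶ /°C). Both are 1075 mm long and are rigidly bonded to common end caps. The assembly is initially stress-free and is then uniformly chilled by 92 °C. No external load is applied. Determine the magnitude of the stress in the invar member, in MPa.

Equilibrium of a rigid end plate with no external load gives equal and opposite internal forces ±P in the two members. Since α_{concrete} > α_{invar}, cooling drives the concrete into tension and the invar into compression.
Setting the final lengths equal and cancelling L: (α₁ − α₂)ΔT = P/(A₁E₁) + P/(A₂E₂).
|α₁ − α₂|·ΔT = 9.6×10⁻⁶ × 92 = 0.0008832.
1/(A₁E₁) + 1/(A₂E₂) = 1/(1500×33×10³) + 1/(600×145×10³) = 3.17×10⁻⁸ N⁻¹.
So P = 0.0008832 / 3.17×10⁻⁸ = 27.86 kN.
σ_{invar} = P/A₂ = 27860/600 = 46.44 MPa, compressive.

σ ≈ 46.4 MPa (compressive)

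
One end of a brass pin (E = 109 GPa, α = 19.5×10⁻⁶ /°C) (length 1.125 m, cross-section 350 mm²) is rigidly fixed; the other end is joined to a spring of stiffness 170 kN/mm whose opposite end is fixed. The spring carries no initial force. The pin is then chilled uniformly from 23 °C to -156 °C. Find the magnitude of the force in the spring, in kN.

P ≈ 111 kN

If the spring were absent the pin would shorten by αΔT L = 19.5×10⁻⁶ × 179 × 1125 = 3.927 mm.
With a force P in the spring, the elastic change of the pin is PL/(AE) and that of the spring is P/k; compatibility requires their sum to equal δ_free.
P [ L/(AE) + 1/k ] = δ_free → P [ 1125/(350×109×10³) + 1/(170×10³) ] = 3.927.
P = 3.927 / 3.537×10⁻⁵ = 111000 N.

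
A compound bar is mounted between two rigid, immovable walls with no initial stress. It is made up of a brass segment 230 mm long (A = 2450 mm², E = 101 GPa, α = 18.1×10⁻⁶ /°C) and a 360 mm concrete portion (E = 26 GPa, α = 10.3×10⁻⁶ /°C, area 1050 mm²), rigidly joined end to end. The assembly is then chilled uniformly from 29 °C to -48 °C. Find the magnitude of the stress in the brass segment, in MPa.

σ ≈ 17.5 MPa (tensile)

With the walls removed the bar would change length by δ_free = Σ αᵢΔT Lᵢ = 18.1×10⁻⁶×77×230 + 10.3×10⁻⁶×77×360 = 0.6061 mm.
The walls prevent any net length change, so an axial force P (same in every segment) develops. Compatibility: P · Σ Lᵢ/(AᵢEᵢ) = δ_free.
The series flexibility is Σ Lᵢ/(AᵢEᵢ) = 230/(2450×101×10³) + 360/(1050×26×10³) = 1.412×10⁻⁵ mm/N.
P = 0.6061 / 1.412×10⁻⁵ = 42930 N = 42.93 kN, tensile.
σ_{brass} = P / A = 42930 / 2450 = 17.52 MPa.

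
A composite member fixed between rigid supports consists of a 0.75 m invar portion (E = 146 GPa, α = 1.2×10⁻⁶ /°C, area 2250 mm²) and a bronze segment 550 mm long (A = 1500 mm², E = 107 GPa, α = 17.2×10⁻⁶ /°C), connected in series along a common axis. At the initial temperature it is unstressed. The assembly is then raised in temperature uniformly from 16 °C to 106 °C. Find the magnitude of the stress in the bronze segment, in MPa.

σ ≈ 109 MPa (compressive)

If the supports were absent, the total length change would be Σ αᵢΔT Lᵢ = 1.2×10⁻⁶×90×750 + 17.2×10⁻⁶×90×550 = 0.9324 mm.
The walls prevent any net length change, so an axial force P (same in every segment) develops. Compatibility: P · Σ Lᵢ/(AᵢEᵢ) = δ_free.
The series flexibility is Σ Lᵢ/(AᵢEᵢ) = 750/(2250×146×10³) + 550/(1500×107×10³) = 5.71×10⁻⁶ mm/N.
So P = 0.9324 / 5.71×10⁻⁶ = 163.3 kN, compressive.
σ_{bronze} = P / A = 163300 / 1500 = 108.9 MPa.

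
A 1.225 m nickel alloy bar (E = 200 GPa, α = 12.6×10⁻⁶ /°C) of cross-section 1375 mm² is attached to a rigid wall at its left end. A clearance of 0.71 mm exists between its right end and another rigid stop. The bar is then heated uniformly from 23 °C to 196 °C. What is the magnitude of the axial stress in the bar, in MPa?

Unrestrained expansion: δ_free = αΔT L = 12.6×10⁻⁶ × 173 × 1225 = 2.67 mm.
This exceeds the 0.71 mm gap, so the wall pushes back. The portion of expansion that must be recovered elastically is δ_free − gap = 2.67 − 0.71 = 1.96 mm.
Compatibility: PL/(AE) = 1.96 mm, so σ = P/A = E × (1.96/1225) = 320 MPa.

σ ≈ 320 MPa (compressive)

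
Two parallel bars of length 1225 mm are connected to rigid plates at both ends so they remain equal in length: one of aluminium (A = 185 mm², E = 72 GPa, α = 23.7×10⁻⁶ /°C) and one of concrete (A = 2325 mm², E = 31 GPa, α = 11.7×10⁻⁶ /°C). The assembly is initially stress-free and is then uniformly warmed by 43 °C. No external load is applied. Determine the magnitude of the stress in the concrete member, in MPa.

Equilibrium of a rigid end plate with no external load gives equal and opposite internal forces ±P in the two members. Since α_{aluminium} > α_{concrete}, heating drives the aluminium into compression and the concrete into tension.
Setting the final lengths equal and cancelling L: (α₁ − α₂)ΔT = P/(A₁E₁) + P/(A₂E₂).
|α₁ − α₂|·ΔT = 12×10⁻⁶ × 43 = 0.000516.
1/(A₁E₁) + 1/(A₂E₂) = 1/(185×72×10³) + 1/(2325×31×10³) = 8.895×10⁻⁸ N⁻¹.
P = 0.000516 / 8.895×10⁻⁸ = 5801 N = 5.801 kN.
σ_{concrete} = P/A₂ = 5801/2325 = 2.495 MPa, tensile.

σ ≈ 2.5 MPa (tensile)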